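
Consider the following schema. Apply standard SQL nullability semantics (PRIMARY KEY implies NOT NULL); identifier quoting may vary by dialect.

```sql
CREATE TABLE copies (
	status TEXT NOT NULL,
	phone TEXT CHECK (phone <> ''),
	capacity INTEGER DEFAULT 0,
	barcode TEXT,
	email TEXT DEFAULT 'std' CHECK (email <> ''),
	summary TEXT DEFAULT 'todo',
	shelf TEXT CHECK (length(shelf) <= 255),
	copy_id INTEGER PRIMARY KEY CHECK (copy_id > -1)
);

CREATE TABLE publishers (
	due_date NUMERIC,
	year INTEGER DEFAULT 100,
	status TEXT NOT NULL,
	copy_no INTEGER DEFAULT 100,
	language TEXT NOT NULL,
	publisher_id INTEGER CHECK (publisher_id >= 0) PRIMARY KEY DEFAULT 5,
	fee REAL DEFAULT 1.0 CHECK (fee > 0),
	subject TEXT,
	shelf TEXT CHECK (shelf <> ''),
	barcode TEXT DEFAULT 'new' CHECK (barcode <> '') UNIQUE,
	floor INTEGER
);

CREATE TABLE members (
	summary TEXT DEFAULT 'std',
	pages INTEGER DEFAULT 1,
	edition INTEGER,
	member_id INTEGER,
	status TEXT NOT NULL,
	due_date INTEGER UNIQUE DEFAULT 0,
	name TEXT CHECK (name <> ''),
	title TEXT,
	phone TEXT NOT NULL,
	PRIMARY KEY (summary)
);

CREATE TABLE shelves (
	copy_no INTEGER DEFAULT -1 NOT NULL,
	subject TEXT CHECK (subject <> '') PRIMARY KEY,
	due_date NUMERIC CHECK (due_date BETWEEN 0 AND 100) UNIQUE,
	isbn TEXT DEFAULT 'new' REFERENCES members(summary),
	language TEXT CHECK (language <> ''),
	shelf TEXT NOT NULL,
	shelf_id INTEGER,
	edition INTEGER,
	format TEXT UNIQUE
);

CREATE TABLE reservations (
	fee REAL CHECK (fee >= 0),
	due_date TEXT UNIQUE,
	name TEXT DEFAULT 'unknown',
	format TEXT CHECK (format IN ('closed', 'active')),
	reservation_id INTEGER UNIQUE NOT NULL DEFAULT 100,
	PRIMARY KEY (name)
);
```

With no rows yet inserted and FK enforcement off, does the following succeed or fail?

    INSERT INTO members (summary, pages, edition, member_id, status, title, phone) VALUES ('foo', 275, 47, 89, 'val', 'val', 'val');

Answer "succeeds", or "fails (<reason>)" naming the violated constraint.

NOT NULL columns: phone is supplied; status is supplied; summary is supplied.
No constraint is violated.

succeeds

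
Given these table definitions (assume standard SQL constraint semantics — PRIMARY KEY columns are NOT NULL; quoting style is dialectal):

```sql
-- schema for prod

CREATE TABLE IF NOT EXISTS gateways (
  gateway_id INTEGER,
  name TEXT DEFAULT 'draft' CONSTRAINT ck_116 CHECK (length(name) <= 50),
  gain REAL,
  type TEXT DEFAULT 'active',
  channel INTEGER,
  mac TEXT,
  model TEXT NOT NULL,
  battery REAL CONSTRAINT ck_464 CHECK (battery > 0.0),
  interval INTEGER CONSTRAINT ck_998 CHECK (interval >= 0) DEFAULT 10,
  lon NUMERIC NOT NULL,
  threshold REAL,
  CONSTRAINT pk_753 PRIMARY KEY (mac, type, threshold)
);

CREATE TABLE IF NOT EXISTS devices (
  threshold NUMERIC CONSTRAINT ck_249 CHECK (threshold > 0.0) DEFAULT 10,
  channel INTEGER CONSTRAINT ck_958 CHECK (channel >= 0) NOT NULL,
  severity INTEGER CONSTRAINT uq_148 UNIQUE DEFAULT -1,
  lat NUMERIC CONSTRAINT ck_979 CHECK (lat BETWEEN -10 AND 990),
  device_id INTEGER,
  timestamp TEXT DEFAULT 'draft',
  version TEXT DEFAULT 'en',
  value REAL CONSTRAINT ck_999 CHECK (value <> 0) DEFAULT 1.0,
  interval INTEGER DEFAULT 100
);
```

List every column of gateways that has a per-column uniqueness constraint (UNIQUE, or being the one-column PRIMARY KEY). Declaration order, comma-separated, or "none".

none

- gateway_id: no UNIQUE or single-column PK constraint.
- name: no UNIQUE or single-column PK constraint.
- gain: no UNIQUE or single-column PK constraint.
- type: part of a composite PRIMARY KEY — only the tuple is unique, not this column on its own.
- channel: no UNIQUE or single-column PK constraint.
- mac: part of a composite PRIMARY KEY — only the tuple is unique, not this column on its own.
- model: no UNIQUE or single-column PK constraint.
- battery: no UNIQUE or single-column PK constraint.
- interval: no UNIQUE or single-column PK constraint.
- lon: no UNIQUE or single-column PK constraint.
- threshold: part of a composite PRIMARY KEY — only the tuple is unique, not this column on its own.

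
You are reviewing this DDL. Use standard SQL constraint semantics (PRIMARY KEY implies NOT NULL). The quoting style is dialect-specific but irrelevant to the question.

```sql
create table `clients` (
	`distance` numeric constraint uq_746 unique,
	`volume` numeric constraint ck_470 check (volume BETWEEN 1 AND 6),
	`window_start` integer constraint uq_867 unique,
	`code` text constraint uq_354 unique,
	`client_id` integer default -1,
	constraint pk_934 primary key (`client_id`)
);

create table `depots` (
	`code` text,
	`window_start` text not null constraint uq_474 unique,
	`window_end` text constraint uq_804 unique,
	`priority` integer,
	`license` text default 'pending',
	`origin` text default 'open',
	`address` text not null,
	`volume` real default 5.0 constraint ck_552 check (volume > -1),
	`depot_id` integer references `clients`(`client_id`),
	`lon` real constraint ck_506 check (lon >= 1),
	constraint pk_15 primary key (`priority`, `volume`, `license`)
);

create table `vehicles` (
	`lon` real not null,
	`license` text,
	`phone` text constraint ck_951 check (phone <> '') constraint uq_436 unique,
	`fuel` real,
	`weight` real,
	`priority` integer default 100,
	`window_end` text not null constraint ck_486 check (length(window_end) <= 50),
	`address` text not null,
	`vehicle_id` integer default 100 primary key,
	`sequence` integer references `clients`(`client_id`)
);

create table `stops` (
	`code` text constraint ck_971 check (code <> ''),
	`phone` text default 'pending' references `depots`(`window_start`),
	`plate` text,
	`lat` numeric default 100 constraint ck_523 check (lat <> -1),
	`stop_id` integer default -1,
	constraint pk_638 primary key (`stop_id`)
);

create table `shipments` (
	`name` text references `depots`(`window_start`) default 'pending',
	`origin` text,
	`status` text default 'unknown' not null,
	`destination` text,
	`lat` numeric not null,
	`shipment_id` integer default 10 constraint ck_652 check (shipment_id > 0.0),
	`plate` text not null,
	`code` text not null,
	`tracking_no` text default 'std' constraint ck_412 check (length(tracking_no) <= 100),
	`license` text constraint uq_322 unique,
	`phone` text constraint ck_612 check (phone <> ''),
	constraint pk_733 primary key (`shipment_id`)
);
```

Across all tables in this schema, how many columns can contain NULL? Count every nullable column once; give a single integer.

25

clients: 4 nullable (distance, volume, window_start, code — PK (client_id) and explicit NOT NULL columns excluded).
depots: 5 nullable (code, window_end, origin, depot_id, lon — PK (priority, volume, license) and explicit NOT NULL columns excluded).
vehicles: 6 nullable (license, phone, fuel, weight, priority, sequence — PK (vehicle_id) and explicit NOT NULL columns excluded).
stops: 4 nullable (code, phone, plate, lat — PK (stop_id) and explicit NOT NULL columns excluded).
shipments: 6 nullable (name, origin, destination, tracking_no, license, phone — PK (shipment_id) and explicit NOT NULL columns excluded).
Total: 4 + 5 + 6 + 4 + 6 = 25.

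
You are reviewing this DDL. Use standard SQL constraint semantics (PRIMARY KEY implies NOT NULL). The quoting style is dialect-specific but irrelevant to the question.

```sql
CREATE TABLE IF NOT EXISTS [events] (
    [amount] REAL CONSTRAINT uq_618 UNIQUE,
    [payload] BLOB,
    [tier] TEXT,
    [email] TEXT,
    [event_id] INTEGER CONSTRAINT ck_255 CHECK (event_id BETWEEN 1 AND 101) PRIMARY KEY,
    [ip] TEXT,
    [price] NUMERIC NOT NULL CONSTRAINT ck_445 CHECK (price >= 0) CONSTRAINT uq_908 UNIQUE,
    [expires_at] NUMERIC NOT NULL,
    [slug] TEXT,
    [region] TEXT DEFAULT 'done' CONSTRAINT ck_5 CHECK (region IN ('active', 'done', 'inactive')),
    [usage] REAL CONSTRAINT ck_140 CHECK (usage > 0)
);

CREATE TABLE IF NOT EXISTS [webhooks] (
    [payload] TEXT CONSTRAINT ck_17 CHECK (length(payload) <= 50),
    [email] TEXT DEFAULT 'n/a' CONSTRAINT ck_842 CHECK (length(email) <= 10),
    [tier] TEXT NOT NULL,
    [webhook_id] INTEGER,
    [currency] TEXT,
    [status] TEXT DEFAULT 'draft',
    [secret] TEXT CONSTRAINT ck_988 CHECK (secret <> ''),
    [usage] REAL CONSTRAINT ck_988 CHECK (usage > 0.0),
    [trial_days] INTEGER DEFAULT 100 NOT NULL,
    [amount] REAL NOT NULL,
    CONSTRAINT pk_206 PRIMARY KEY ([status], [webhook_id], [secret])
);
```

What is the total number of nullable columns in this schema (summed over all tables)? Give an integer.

12

events: 8 nullable (amount, payload, tier, email, ip, slug, region, usage — PK (event_id) and explicit NOT NULL columns excluded).
webhooks: 4 nullable (payload, email, currency, usage — PK (status, webhook_id, secret) and explicit NOT NULL columns excluded).
Total: 8 + 4 = 12.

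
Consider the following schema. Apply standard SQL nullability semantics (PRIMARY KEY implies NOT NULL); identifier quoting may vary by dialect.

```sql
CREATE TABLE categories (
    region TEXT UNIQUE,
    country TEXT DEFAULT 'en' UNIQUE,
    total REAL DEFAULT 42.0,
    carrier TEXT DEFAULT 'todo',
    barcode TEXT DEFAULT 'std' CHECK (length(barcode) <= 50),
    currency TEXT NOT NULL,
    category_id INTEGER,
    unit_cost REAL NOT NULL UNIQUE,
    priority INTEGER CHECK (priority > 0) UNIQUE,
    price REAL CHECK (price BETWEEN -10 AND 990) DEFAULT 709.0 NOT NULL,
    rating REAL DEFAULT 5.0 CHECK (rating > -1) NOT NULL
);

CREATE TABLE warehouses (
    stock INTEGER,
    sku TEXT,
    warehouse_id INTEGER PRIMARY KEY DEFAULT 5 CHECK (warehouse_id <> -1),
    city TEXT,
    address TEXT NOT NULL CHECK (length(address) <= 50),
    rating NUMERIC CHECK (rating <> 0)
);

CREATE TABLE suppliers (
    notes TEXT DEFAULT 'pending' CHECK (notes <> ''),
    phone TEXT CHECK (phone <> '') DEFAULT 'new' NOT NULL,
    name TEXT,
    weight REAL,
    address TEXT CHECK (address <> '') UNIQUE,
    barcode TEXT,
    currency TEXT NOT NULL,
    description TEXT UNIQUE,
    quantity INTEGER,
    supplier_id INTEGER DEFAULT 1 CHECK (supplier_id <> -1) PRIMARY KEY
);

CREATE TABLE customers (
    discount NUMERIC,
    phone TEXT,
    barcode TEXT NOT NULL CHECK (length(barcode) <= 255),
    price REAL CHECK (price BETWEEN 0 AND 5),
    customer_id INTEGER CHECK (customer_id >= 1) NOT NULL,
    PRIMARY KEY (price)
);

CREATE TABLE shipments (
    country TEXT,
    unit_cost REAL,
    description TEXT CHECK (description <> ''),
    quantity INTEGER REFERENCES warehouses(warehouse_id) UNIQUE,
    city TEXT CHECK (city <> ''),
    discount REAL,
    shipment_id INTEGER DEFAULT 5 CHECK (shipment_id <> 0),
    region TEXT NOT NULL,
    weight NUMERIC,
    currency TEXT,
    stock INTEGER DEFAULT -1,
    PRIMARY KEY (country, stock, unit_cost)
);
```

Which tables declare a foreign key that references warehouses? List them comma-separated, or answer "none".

shipments

- shipments.quantity references warehouses(warehouse_id).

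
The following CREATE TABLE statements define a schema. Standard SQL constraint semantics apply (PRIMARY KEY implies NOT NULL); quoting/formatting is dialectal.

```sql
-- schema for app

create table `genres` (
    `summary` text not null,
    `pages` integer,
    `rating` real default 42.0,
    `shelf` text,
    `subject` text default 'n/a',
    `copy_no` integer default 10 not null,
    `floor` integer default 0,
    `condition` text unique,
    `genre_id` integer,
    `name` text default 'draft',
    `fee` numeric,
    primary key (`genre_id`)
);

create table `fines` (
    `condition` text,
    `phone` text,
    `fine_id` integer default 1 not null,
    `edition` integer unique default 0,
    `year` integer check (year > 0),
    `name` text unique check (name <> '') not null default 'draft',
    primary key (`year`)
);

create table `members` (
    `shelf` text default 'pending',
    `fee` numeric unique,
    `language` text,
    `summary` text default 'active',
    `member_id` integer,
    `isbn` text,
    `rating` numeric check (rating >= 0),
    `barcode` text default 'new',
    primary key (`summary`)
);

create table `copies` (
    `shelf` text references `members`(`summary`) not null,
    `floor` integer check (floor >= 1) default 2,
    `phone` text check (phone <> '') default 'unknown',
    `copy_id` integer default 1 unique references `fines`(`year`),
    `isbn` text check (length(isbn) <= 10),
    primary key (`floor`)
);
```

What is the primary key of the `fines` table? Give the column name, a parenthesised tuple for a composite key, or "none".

year

year is declared PRIMARY KEY as a table-level PRIMARY KEY clause.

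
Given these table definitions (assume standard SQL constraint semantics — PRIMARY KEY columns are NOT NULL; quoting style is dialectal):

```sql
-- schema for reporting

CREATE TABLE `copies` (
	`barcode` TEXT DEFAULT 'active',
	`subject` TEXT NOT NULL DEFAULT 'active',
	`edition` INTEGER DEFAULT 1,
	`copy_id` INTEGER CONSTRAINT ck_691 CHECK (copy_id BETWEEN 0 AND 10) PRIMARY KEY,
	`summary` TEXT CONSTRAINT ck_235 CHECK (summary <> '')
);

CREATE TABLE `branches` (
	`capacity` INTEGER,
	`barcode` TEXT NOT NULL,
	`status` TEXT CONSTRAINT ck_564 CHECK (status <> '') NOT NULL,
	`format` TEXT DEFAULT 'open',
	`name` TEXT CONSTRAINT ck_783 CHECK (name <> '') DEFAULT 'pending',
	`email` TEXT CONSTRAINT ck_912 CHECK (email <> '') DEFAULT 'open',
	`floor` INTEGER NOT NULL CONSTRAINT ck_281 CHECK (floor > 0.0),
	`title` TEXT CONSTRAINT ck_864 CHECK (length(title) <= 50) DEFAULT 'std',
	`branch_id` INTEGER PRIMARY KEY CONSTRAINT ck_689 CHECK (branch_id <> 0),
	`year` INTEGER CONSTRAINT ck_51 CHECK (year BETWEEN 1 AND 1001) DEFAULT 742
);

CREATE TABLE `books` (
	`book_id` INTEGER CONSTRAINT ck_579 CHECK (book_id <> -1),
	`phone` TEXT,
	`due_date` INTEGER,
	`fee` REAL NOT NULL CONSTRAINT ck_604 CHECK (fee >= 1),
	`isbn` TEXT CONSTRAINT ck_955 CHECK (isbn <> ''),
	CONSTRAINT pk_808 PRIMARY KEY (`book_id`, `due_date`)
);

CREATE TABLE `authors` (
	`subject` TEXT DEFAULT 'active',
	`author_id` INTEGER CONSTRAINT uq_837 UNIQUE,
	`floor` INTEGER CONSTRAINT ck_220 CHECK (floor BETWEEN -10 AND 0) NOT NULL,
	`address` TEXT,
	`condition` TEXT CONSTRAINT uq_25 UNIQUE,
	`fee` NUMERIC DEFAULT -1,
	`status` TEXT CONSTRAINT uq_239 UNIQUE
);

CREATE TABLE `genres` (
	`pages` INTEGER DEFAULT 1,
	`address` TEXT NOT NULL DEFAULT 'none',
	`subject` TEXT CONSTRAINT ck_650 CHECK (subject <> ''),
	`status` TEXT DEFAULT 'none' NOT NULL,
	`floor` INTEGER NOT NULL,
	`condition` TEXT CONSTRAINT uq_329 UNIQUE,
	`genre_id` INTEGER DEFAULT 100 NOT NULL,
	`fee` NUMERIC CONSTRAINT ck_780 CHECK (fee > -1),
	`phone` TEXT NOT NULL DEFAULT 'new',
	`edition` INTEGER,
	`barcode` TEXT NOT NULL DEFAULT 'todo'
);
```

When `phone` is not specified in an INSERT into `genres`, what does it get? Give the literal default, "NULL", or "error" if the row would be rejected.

'new'

phone has an explicit DEFAULT 'new'.
When the column is omitted from an INSERT, that default is used.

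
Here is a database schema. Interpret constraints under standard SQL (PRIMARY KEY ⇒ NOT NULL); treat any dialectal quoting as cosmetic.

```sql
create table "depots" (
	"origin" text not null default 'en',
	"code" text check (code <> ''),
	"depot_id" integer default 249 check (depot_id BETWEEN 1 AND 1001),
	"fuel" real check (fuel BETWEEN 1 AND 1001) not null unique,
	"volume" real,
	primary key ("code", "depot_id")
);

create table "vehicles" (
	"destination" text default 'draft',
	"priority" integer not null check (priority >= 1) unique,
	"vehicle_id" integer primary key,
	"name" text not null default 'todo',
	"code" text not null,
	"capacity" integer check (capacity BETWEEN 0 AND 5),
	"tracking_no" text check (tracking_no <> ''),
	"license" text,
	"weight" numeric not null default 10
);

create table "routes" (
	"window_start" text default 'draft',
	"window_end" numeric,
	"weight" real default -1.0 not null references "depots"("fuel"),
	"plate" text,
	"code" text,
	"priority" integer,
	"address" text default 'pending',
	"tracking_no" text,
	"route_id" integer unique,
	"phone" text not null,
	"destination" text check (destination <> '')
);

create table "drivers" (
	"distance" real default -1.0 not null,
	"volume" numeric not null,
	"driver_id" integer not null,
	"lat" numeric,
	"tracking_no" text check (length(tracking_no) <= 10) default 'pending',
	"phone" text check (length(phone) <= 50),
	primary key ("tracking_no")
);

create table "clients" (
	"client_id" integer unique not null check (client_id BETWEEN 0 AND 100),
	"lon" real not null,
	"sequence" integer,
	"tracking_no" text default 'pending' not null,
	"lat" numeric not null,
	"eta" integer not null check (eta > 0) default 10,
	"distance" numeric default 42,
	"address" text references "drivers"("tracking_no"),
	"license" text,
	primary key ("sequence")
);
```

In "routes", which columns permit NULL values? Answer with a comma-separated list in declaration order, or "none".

- window_start: DEFAULT only fills an omitted column; an explicit NULL is still allowed → nullable.
- window_end: no NOT NULL constraint applies → nullable.
- weight: declared NOT NULL → not nullable.
- plate: no NOT NULL constraint applies → nullable.
- code: no NOT NULL constraint applies → nullable.
- priority: no NOT NULL constraint applies → nullable.
- address: DEFAULT only fills an omitted column; an explicit NULL is still allowed → nullable.
- tracking_no: no NOT NULL constraint applies → nullable.
- route_id: UNIQUE does not imply NOT NULL → nullable.
- phone: declared NOT NULL → not nullable.
- destination: CHECK does not forbid NULL (a CHECK constraint passes when its expression is NULL) → nullable.

window_start, window_end, plate, code, priority, address, tracking_no, route_id, destination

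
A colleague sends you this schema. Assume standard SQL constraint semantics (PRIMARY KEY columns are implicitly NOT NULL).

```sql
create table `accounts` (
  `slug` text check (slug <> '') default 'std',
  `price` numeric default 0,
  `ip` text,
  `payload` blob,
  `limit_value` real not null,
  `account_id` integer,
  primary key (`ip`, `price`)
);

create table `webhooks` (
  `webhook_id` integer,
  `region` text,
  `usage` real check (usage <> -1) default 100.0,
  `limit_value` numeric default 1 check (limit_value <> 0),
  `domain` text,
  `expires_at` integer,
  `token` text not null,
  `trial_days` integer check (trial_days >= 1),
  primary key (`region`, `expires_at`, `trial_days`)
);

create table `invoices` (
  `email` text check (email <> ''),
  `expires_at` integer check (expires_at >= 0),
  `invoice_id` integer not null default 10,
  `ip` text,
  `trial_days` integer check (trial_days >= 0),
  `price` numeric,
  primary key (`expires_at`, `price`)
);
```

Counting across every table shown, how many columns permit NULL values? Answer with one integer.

accounts: 3 nullable (slug, payload, account_id — PK (ip, price) and explicit NOT NULL columns excluded).
webhooks: 4 nullable (webhook_id, usage, limit_value, domain — PK (region, expires_at, trial_days) and explicit NOT NULL columns excluded).
invoices: 3 nullable (email, ip, trial_days — PK (expires_at, price) and explicit NOT NULL columns excluded).
Total: 3 + 4 + 3 = 10.

10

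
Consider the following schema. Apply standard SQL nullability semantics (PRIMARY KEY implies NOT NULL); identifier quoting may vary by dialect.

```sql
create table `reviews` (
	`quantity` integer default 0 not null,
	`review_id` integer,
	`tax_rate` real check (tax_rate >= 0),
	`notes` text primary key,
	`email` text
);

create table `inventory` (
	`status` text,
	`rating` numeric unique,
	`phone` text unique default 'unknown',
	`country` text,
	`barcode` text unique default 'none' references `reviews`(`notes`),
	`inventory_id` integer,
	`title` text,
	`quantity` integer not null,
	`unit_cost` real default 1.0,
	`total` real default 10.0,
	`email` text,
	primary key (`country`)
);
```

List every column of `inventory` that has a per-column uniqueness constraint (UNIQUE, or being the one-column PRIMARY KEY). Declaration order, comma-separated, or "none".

- status: no UNIQUE or single-column PK constraint.
- rating: declared UNIQUE → unique.
- phone: declared UNIQUE → unique.
- country: single-column PRIMARY KEY → unique.
- barcode: declared UNIQUE → unique.
- inventory_id: no UNIQUE or single-column PK constraint.
- title: no UNIQUE or single-column PK constraint.
- quantity: no UNIQUE or single-column PK constraint.
- unit_cost: no UNIQUE or single-column PK constraint.
- total: no UNIQUE or single-column PK constraint.
- email: no UNIQUE or single-column PK constraint.

rating, phone, country, barcode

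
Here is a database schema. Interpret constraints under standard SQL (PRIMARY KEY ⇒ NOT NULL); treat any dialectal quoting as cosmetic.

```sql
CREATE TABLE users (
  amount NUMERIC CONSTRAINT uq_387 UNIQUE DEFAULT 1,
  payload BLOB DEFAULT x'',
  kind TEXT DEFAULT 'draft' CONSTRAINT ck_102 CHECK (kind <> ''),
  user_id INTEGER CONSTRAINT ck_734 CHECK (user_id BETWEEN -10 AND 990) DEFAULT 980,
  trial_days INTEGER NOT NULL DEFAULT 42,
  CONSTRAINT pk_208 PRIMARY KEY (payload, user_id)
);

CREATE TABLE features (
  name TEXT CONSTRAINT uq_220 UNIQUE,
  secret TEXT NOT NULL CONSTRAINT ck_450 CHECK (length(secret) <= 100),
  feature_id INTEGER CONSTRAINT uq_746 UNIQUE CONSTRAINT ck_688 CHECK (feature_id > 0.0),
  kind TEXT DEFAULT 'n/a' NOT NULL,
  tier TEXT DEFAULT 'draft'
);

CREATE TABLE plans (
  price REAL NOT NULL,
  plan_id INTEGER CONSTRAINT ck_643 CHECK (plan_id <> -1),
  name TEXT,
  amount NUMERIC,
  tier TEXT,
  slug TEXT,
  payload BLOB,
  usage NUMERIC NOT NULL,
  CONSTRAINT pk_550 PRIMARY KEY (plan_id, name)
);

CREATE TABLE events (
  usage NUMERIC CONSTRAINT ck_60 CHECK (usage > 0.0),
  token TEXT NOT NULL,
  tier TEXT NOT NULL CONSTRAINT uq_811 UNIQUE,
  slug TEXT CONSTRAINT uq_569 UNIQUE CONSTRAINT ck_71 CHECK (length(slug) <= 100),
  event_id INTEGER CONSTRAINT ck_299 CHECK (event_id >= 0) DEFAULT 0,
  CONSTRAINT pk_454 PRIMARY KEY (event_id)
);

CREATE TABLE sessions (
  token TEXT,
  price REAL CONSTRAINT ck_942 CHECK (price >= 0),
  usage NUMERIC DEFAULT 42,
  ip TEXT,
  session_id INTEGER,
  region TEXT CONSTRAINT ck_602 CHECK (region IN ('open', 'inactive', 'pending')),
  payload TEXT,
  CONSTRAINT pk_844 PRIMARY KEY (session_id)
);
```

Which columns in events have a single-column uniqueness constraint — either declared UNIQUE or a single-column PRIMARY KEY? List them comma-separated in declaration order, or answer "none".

- usage: no UNIQUE or single-column PK constraint.
- token: no UNIQUE or single-column PK constraint.
- tier: declared UNIQUE → unique.
- slug: declared UNIQUE → unique.
- event_id: single-column PRIMARY KEY → unique.

tier, slug, event_id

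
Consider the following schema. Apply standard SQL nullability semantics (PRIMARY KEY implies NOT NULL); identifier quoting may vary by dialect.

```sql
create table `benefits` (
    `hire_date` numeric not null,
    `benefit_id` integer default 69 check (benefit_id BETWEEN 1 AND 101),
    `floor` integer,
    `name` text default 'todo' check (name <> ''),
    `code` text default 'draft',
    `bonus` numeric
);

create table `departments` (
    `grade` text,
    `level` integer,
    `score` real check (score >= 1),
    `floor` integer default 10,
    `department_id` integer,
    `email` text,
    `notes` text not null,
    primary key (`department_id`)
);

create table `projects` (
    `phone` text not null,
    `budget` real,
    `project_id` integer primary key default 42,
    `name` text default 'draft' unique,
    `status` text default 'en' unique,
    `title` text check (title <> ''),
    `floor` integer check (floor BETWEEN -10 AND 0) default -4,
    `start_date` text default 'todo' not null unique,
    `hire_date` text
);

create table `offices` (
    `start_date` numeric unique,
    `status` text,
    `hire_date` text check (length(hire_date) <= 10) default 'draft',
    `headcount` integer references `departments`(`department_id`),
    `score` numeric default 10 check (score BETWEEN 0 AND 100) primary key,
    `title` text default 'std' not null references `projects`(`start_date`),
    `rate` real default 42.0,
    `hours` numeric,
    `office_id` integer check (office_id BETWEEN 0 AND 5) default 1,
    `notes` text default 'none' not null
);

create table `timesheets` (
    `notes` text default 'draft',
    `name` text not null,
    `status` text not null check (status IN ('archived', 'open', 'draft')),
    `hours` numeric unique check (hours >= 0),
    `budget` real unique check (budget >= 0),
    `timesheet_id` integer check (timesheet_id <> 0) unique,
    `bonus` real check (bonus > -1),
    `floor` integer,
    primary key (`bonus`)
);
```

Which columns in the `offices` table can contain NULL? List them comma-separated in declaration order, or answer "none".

- start_date: UNIQUE does not imply NOT NULL → nullable.
- status: no NOT NULL constraint applies → nullable.
- hire_date: CHECK does not forbid NULL (a CHECK constraint passes when its expression is NULL) → nullable.
- headcount: a foreign key column may be NULL unless separately constrained → nullable.
- score: part of the PRIMARY KEY, which implies NOT NULL → not nullable.
- title: declared NOT NULL → not nullable.
- rate: DEFAULT only fills an omitted column; an explicit NULL is still allowed → nullable.
- hours: no NOT NULL constraint applies → nullable.
- office_id: CHECK does not forbid NULL (a CHECK constraint passes when its expression is NULL) → nullable.
- notes: declared NOT NULL → not nullable.

start_date, status, hire_date, headcount, rate, hours, office_id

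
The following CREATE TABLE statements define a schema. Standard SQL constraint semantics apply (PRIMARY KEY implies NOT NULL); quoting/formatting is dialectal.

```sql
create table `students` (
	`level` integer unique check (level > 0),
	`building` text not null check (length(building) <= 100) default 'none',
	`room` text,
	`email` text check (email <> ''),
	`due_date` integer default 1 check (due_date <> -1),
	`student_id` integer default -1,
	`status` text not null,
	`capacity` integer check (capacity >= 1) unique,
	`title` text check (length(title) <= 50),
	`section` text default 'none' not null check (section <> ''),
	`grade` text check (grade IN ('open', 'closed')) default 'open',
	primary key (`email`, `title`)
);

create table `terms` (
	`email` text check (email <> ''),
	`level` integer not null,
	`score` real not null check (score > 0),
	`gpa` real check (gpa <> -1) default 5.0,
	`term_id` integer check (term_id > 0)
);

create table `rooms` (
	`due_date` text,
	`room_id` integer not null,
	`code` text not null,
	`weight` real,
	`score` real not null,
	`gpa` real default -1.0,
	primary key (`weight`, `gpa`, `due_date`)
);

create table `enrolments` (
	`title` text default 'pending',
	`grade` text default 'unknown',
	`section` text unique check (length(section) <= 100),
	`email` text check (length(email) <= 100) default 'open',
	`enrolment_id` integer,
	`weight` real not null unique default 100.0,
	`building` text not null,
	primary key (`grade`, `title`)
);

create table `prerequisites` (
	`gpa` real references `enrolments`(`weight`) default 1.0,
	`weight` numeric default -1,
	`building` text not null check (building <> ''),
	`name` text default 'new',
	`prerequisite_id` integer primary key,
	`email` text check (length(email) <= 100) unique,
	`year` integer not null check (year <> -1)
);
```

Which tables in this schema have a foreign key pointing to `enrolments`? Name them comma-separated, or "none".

- prerequisites.gpa references enrolments(weight).

prerequisites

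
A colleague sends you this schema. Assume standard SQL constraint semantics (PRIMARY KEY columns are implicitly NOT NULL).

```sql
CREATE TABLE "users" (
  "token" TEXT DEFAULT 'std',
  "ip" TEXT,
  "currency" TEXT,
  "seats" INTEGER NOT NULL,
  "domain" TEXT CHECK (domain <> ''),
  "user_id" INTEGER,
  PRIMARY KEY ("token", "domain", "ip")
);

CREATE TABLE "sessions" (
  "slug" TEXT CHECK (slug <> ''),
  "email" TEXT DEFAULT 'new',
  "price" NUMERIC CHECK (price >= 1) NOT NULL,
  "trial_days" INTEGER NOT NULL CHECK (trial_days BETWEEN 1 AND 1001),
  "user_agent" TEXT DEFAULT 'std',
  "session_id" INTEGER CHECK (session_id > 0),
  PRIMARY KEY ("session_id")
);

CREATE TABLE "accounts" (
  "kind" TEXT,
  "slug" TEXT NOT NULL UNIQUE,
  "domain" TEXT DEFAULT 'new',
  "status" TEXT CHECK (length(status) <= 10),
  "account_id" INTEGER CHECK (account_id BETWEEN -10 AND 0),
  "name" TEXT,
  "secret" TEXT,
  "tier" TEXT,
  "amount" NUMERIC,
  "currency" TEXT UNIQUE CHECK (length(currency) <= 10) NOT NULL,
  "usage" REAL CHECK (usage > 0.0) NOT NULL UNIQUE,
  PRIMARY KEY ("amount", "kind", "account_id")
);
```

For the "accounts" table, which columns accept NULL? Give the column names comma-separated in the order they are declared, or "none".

- kind: part of the PRIMARY KEY, which implies NOT NULL → not nullable.
- slug: declared NOT NULL → not nullable.
- domain: DEFAULT only fills an omitted column; an explicit NULL is still allowed → nullable.
- status: CHECK does not forbid NULL (a CHECK constraint passes when its expression is NULL) → nullable.
- account_id: part of the PRIMARY KEY, which implies NOT NULL → not nullable.
- name: no NOT NULL constraint applies → nullable.
- secret: no NOT NULL constraint applies → nullable.
- tier: no NOT NULL constraint applies → nullable.
- amount: part of the PRIMARY KEY, which implies NOT NULL → not nullable.
- currency: declared NOT NULL → not nullable.
- usage: declared NOT NULL → not nullable.

domain, status, name, secret, tier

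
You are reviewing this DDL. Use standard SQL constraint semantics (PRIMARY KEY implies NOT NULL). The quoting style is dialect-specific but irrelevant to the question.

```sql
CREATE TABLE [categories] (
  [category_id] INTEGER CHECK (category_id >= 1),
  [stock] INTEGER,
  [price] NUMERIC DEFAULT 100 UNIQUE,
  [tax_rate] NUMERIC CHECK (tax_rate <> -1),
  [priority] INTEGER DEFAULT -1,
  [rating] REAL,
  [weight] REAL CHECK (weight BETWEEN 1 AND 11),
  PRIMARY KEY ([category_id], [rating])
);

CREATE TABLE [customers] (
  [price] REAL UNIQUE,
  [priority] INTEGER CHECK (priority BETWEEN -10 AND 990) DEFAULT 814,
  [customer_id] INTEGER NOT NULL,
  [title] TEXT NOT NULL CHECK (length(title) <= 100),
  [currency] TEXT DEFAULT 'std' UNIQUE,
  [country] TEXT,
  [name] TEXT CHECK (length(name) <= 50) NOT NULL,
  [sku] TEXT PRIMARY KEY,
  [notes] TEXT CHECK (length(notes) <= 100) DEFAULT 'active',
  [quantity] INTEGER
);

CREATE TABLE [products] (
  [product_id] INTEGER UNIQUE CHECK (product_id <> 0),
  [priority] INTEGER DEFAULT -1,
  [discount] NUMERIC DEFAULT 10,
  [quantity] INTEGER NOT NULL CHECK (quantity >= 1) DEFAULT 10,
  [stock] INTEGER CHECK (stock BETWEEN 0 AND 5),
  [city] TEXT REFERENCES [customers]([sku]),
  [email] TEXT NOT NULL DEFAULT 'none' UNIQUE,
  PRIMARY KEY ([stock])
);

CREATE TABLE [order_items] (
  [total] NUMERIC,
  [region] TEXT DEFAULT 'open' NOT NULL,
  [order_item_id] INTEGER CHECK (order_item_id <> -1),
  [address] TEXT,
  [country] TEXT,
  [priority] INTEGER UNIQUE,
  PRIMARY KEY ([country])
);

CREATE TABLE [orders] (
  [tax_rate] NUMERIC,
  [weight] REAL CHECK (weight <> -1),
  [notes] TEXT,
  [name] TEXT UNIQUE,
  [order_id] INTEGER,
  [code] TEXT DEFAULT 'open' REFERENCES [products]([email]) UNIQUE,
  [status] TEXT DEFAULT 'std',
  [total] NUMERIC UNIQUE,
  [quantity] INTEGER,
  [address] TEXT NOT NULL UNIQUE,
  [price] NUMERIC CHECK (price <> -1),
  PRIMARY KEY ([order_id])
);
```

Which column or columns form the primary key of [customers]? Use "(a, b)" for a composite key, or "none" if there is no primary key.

sku is declared PRIMARY KEY inline on the column.

sku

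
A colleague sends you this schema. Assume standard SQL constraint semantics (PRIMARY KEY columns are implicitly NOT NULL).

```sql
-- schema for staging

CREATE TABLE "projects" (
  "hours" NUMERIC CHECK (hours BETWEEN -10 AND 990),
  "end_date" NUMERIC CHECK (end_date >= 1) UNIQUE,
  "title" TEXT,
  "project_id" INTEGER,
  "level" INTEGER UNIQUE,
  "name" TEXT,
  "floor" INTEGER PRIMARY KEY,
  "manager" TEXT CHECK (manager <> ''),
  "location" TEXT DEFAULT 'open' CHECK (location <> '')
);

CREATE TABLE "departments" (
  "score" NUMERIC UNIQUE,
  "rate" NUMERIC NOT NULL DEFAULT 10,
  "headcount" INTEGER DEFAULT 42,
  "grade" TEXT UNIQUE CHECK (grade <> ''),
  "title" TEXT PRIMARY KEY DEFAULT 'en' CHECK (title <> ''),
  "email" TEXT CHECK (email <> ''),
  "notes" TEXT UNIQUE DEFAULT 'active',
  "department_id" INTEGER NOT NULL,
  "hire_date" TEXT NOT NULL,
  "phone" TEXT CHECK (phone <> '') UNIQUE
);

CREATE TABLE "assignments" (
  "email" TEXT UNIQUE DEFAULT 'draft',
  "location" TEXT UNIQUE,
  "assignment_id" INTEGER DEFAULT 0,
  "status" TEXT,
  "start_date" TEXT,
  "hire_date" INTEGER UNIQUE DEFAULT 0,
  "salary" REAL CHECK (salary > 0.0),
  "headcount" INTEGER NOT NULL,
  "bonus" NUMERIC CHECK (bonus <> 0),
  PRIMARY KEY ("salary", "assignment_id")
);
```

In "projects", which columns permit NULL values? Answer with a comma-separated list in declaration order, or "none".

hours, end_date, title, project_id, level, name, manager, location

- hours: CHECK does not forbid NULL (a CHECK constraint passes when its expression is NULL) → nullable.
- end_date: CHECK does not forbid NULL (a CHECK constraint passes when its expression is NULL) → nullable.
- title: no NOT NULL constraint applies → nullable.
- project_id: no NOT NULL constraint applies → nullable.
- level: UNIQUE does not imply NOT NULL → nullable.
- name: no NOT NULL constraint applies → nullable.
- floor: part of the PRIMARY KEY, which implies NOT NULL → not nullable.
- manager: CHECK does not forbid NULL (a CHECK constraint passes when its expression is NULL) → nullable.
- location: CHECK does not forbid NULL (a CHECK constraint passes when its expression is NULL) → nullable.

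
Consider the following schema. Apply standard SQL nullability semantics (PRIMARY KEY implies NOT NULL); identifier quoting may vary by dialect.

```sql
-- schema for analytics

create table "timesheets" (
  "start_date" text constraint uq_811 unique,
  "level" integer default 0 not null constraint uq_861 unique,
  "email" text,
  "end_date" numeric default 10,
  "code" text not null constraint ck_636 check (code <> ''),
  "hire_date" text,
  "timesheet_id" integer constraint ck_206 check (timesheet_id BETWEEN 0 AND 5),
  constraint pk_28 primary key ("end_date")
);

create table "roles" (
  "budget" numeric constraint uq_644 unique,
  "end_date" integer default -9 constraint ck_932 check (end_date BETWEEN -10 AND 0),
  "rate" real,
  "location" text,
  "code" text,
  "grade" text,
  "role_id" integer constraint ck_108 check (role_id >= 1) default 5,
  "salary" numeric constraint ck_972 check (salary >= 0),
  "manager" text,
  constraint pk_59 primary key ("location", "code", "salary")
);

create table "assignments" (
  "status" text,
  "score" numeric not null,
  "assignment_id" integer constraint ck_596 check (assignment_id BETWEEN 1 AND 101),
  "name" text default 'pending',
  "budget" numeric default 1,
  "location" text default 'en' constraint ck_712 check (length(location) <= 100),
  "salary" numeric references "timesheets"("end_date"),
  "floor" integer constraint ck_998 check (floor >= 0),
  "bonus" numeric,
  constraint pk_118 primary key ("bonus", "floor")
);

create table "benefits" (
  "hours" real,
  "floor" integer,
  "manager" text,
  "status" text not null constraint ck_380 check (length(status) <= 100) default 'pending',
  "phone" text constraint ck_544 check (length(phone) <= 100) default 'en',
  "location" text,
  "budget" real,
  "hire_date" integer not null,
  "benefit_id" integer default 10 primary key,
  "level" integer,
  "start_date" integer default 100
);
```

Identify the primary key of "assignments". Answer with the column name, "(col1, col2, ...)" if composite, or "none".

(bonus, floor)

A table-level PRIMARY KEY clause names 2 columns: bonus, floor.
This is a composite key — the combination is unique, not each column individually.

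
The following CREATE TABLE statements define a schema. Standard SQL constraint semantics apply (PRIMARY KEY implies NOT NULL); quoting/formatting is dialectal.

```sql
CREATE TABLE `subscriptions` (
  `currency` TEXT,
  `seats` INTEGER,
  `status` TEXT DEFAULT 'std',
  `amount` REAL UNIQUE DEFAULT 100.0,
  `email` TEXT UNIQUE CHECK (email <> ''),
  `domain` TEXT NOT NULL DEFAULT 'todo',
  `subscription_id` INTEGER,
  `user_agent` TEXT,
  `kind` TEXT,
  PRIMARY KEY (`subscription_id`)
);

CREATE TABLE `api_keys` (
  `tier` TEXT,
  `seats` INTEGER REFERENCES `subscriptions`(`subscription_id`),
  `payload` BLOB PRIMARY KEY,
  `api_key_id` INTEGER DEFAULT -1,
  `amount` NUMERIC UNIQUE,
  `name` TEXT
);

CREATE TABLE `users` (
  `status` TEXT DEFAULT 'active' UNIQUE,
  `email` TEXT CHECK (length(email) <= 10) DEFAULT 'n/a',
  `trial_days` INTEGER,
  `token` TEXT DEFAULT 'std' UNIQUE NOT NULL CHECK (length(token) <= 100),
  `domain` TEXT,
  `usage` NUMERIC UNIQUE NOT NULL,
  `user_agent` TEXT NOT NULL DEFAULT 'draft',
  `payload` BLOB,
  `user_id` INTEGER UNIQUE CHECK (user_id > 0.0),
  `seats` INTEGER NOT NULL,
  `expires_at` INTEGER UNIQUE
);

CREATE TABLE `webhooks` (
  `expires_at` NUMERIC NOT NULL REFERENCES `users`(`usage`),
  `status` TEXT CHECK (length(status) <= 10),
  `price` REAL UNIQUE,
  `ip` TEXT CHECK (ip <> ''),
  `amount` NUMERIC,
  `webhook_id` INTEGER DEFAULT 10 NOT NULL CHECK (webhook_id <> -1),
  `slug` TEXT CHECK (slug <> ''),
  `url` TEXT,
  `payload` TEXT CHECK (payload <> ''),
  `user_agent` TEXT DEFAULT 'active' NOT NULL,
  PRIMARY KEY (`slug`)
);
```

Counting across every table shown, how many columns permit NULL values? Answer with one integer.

subscriptions: 7 nullable (currency, seats, status, amount, email, user_agent, kind — PK (subscription_id) and explicit NOT NULL columns excluded).
api_keys: 5 nullable (tier, seats, api_key_id, amount, name — PK (payload) and explicit NOT NULL columns excluded).
users: 7 nullable (status, email, trial_days, domain, payload, user_id, expires_at — PK none and explicit NOT NULL columns excluded).
webhooks: 6 nullable (status, price, ip, amount, url, payload — PK (slug) and explicit NOT NULL columns excluded).
Total: 7 + 5 + 7 + 6 = 25.

25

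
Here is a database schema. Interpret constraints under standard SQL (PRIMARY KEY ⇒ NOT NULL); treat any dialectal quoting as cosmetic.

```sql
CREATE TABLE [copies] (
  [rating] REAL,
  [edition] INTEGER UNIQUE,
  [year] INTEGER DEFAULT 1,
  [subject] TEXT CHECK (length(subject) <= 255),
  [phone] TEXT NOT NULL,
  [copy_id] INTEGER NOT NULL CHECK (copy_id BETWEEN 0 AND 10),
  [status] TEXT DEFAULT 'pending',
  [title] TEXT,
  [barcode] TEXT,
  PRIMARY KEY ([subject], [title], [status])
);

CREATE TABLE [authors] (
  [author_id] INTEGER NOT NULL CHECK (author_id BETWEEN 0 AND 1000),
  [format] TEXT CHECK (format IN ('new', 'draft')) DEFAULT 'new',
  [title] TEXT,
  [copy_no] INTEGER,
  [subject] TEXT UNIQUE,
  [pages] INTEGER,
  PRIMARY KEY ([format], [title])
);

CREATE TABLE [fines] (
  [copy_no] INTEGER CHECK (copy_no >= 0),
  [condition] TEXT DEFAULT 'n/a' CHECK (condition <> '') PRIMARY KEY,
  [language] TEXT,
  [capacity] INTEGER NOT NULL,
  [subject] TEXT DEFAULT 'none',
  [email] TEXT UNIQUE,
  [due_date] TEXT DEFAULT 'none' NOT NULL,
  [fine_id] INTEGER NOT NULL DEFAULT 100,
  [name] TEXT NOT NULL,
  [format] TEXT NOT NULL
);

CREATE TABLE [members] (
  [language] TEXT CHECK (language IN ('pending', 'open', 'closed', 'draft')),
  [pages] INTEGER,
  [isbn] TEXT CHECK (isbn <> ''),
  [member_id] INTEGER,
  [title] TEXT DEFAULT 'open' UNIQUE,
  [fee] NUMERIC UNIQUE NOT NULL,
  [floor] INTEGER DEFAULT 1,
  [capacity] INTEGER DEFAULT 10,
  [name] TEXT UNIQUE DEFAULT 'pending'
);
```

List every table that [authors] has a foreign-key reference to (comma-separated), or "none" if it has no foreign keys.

No column in authors has a REFERENCES clause.

none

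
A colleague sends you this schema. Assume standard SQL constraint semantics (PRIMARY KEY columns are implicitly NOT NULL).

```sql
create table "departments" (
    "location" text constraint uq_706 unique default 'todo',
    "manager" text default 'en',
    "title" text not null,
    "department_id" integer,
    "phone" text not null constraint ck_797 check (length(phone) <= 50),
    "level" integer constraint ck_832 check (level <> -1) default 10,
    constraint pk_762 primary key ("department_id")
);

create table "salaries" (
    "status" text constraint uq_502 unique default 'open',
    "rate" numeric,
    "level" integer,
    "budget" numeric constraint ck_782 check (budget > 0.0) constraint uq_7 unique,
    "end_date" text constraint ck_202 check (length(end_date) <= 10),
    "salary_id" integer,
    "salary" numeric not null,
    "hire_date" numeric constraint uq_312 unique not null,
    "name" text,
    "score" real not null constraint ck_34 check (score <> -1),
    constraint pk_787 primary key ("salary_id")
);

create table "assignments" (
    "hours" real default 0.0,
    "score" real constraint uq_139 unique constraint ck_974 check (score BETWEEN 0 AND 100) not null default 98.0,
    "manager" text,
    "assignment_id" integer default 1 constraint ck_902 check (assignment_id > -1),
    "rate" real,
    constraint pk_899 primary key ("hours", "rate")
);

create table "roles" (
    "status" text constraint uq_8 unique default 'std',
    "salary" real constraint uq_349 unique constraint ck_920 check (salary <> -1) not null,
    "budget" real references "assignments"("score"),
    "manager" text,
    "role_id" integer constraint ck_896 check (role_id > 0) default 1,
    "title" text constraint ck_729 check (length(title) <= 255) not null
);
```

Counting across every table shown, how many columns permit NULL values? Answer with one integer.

departments: 3 nullable (location, manager, level — PK (department_id) and explicit NOT NULL columns excluded).
salaries: 6 nullable (status, rate, level, budget, end_date, name — PK (salary_id) and explicit NOT NULL columns excluded).
assignments: 2 nullable (manager, assignment_id — PK (hours, rate) and explicit NOT NULL columns excluded).
roles: 4 nullable (status, budget, manager, role_id — PK none and explicit NOT NULL columns excluded).
Total: 3 + 6 + 2 + 4 = 15.

15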